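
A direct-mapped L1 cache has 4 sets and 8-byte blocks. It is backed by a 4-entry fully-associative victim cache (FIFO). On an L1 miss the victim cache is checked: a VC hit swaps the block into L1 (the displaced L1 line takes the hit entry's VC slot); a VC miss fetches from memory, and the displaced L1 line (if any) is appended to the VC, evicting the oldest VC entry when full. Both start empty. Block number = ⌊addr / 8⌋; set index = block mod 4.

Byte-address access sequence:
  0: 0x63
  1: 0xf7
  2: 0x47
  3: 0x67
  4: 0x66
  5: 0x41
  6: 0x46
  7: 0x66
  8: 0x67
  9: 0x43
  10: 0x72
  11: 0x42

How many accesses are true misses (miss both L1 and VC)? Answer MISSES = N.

0: 0x63 (blk 12, set 0) → MISS  vc=[]
1: 0xf7 (blk 30, set 2) → MISS  vc=[]
2: 0x47 (blk 8, set 0) → MISS  vc=[12]
3: 0x67 (blk 12, set 0) → VC-HIT  vc=[8]
4: 0x66 (blk 12, set 0) → L1-HIT  vc=[8]
5: 0x41 (blk 8, set 0) → VC-HIT  vc=[12]
6: 0x46 (blk 8, set 0) → L1-HIT  vc=[12]
7: 0x66 (blk 12, set 0) → VC-HIT  vc=[8]
8: 0x67 (blk 12, set 0) → L1-HIT  vc=[8]
9: 0x43 (blk 8, set 0) → VC-HIT  vc=[12]
10: 0x72 (blk 14, set 2) → MISS  vc=[12, 30]
11: 0x42 (blk 8, set 0) → L1-HIT  vc=[12, 30]

MISSES = 4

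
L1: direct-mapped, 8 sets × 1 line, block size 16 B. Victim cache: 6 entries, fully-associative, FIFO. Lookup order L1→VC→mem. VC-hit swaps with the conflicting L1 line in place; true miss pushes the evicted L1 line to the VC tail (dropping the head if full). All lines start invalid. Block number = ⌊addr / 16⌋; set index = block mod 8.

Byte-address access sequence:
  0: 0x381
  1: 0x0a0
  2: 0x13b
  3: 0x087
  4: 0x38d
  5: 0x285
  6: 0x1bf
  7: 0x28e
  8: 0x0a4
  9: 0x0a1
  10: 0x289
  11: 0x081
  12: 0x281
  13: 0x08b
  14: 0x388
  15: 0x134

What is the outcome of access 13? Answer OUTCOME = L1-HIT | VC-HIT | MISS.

  [0] addr=0x381 blk=56 s=0: MISS | VC []
  [1] addr=0xa0 blk=10 s=2: MISS | VC []
  [2] addr=0x13b blk=19 s=3: MISS | VC []
  [3] addr=0x87 blk=8 s=0: MISS | VC [56]
  [4] addr=0x38d blk=56 s=0: VC-HIT | VC [8]
  [5] addr=0x285 blk=40 s=0: MISS | VC [8, 56]
  [6] addr=0x1bf blk=27 s=3: MISS | VC [8, 56, 19]
  [7] addr=0x28e blk=40 s=0: L1-HIT | VC [8, 56, 19]
  [8] addr=0xa4 blk=10 s=2: L1-HIT | VC [8, 56, 19]
  [9] addr=0xa1 blk=10 s=2: L1-HIT | VC [8, 56, 19]
  [10] addr=0x289 blk=40 s=0: L1-HIT | VC [8, 56, 19]
  [11] addr=0x81 blk=8 s=0: VC-HIT | VC [40, 56, 19]
  [12] addr=0x281 blk=40 s=0: VC-HIT | VC [8, 56, 19]
  [13] addr=0x8b blk=8 s=0: VC-HIT | VC [40, 56, 19]
  [14] addr=0x388 blk=56 s=0: VC-HIT | VC [40, 8, 19]
  [15] addr=0x134 blk=19 s=3: VC-HIT | VC [40, 8, 27]

OUTCOME = VC-HIT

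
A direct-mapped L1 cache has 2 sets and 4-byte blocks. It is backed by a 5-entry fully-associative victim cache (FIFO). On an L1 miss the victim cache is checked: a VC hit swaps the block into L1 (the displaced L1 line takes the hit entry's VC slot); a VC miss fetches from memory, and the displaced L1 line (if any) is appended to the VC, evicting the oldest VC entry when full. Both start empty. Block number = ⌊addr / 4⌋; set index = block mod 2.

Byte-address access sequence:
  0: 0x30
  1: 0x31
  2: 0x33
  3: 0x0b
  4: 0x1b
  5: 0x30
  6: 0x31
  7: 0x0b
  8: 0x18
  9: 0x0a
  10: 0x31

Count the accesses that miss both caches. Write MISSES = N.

  [0] addr=0x30 blk=12 s=0: MISS | VC []
  [1] addr=0x31 blk=12 s=0: L1-HIT | VC []
  [2] addr=0x33 blk=12 s=0: L1-HIT | VC []
  [3] addr=0xb blk=2 s=0: MISS | VC [12]
  [4] addr=0x1b blk=6 s=0: MISS | VC [12, 2]
  [5] addr=0x30 blk=12 s=0: VC-HIT | VC [6, 2]
  [6] addr=0x31 blk=12 s=0: L1-HIT | VC [6, 2]
  [7] addr=0xb blk=2 s=0: VC-HIT | VC [6, 12]
  [8] addr=0x18 blk=6 s=0: VC-HIT | VC [2, 12]
  [9] addr=0xa blk=2 s=0: VC-HIT | VC [6, 12]
  [10] addr=0x31 blk=12 s=0: VC-HIT | VC [6, 2]

MISSES = 3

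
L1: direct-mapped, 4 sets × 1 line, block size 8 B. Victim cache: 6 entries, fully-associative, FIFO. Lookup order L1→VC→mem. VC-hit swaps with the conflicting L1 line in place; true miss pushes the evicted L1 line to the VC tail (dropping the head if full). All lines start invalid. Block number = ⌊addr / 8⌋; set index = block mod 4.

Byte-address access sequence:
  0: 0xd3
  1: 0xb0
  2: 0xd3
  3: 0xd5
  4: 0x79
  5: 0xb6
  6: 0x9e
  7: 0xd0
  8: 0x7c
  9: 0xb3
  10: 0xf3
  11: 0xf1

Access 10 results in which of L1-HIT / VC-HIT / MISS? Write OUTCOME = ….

OUTCOME = MISS

0: 0xd3 (blk 26, set 2) → MISS  vc=[]
1: 0xb0 (blk 22, set 2) → MISS  vc=[26]
2: 0xd3 (blk 26, set 2) → VC-HIT  vc=[22]
3: 0xd5 (blk 26, set 2) → L1-HIT  vc=[22]
4: 0x79 (blk 15, set 3) → MISS  vc=[22]
5: 0xb6 (blk 22, set 2) → VC-HIT  vc=[26]
6: 0x9e (blk 19, set 3) → MISS  vc=[26, 15]
7: 0xd0 (blk 26, set 2) → VC-HIT  vc=[22, 15]
8: 0x7c (blk 15, set 3) → VC-HIT  vc=[22, 19]
9: 0xb3 (blk 22, set 2) → VC-HIT  vc=[26, 19]
10: 0xf3 (blk 30, set 2) → MISS  vc=[26, 19, 22]
11: 0xf1 (blk 30, set 2) → L1-HIT  vc=[26, 19, 22]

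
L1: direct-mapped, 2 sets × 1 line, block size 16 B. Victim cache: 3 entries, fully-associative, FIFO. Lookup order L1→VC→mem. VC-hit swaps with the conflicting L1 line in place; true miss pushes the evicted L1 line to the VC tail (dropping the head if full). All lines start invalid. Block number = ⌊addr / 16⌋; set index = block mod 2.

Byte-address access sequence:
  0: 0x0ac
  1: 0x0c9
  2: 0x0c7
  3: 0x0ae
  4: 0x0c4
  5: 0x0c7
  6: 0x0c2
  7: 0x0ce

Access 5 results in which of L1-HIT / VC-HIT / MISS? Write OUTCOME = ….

OUTCOME = L1-HIT

0: 0xac (blk 10, set 0) → MISS  vc=[]
1: 0xc9 (blk 12, set 0) → MISS  vc=[10]
2: 0xc7 (blk 12, set 0) → L1-HIT  vc=[10]
3: 0xae (blk 10, set 0) → VC-HIT  vc=[12]
4: 0xc4 (blk 12, set 0) → VC-HIT  vc=[10]
5: 0xc7 (blk 12, set 0) → L1-HIT  vc=[10]
6: 0xc2 (blk 12, set 0) → L1-HIT  vc=[10]
7: 0xce (blk 12, set 0) → L1-HIT  vc=[10]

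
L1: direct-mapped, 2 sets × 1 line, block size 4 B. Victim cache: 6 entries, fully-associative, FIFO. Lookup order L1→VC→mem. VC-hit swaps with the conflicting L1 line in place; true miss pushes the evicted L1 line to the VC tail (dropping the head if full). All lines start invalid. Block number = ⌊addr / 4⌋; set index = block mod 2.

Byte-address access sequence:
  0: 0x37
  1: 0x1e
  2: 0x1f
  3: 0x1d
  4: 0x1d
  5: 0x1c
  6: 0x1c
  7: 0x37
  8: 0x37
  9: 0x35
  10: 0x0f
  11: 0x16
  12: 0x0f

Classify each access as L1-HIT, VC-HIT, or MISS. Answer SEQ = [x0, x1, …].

SEQ = [MISS, MISS, L1-HIT, L1-HIT, L1-HIT, L1-HIT, L1-HIT, VC-HIT, L1-HIT, L1-HIT, MISS, MISS, VC-HIT]

0: 0x37 (blk 13, set 1) → MISS  vc=[]
1: 0x1e (blk 7, set 1) → MISS  vc=[13]
2: 0x1f (blk 7, set 1) → L1-HIT  vc=[13]
3: 0x1d (blk 7, set 1) → L1-HIT  vc=[13]
4: 0x1d (blk 7, set 1) → L1-HIT  vc=[13]
5: 0x1c (blk 7, set 1) → L1-HIT  vc=[13]
6: 0x1c (blk 7, set 1) → L1-HIT  vc=[13]
7: 0x37 (blk 13, set 1) → VC-HIT  vc=[7]
8: 0x37 (blk 13, set 1) → L1-HIT  vc=[7]
9: 0x35 (blk 13, set 1) → L1-HIT  vc=[7]
10: 0xf (blk 3, set 1) → MISS  vc=[7, 13]
11: 0x16 (blk 5, set 1) → MISS  vc=[7, 13, 3]
12: 0xf (blk 3, set 1) → VC-HIT  vc=[7, 13, 5]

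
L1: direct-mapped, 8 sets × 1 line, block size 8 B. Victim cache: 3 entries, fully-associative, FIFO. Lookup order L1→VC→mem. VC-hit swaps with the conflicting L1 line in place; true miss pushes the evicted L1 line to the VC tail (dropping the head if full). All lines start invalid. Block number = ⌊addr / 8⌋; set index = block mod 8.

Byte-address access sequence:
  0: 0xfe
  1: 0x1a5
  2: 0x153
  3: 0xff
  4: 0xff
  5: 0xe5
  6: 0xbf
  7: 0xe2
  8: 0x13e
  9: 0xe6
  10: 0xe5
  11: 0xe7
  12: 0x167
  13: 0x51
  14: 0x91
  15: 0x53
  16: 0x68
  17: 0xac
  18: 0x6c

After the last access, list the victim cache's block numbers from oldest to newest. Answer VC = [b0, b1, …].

#0 0xfe→b31/s7 MISS; vc=[]
#1 0x1a5→b52/s4 MISS; vc=[]
#2 0x153→b42/s2 MISS; vc=[]
#3 0xff→b31/s7 L1-HIT; vc=[]
#4 0xff→b31/s7 L1-HIT; vc=[]
#5 0xe5→b28/s4 MISS; vc=[52]
#6 0xbf→b23/s7 MISS; vc=[52,31]
#7 0xe2→b28/s4 L1-HIT; vc=[52,31]
#8 0x13e→b39/s7 MISS; vc=[52,31,23]
#9 0xe6→b28/s4 L1-HIT; vc=[52,31,23]
#10 0xe5→b28/s4 L1-HIT; vc=[52,31,23]
#11 0xe7→b28/s4 L1-HIT; vc=[52,31,23]
#12 0x167→b44/s4 MISS; vc=[31,23,28]
#13 0x51→b10/s2 MISS; vc=[23,28,42]
#14 0x91→b18/s2 MISS; vc=[28,42,10]
#15 0x53→b10/s2 VC-HIT; vc=[28,42,18]
#16 0x68→b13/s5 MISS; vc=[28,42,18]
#17 0xac→b21/s5 MISS; vc=[42,18,13]
#18 0x6c→b13/s5 VC-HIT; vc=[42,18,21]

VC = [42, 18, 21]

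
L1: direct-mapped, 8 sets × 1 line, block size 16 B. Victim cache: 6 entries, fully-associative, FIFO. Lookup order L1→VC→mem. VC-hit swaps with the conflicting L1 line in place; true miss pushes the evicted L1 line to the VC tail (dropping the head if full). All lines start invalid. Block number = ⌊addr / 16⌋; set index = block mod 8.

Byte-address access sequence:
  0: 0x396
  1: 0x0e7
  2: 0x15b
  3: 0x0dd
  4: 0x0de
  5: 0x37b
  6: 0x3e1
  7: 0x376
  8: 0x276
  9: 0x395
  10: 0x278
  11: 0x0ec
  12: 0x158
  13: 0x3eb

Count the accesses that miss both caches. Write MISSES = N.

MISSES = 7

0: 0x396 (blk 57, set 1) → MISS  vc=[]
1: 0xe7 (blk 14, set 6) → MISS  vc=[]
2: 0x15b (blk 21, set 5) → MISS  vc=[]
3: 0xdd (blk 13, set 5) → MISS  vc=[21]
4: 0xde (blk 13, set 5) → L1-HIT  vc=[21]
5: 0x37b (blk 55, set 7) → MISS  vc=[21]
6: 0x3e1 (blk 62, set 6) → MISS  vc=[21, 14]
7: 0x376 (blk 55, set 7) → L1-HIT  vc=[21, 14]
8: 0x276 (blk 39, set 7) → MISS  vc=[21, 14, 55]
9: 0x395 (blk 57, set 1) → L1-HIT  vc=[21, 14, 55]
10: 0x278 (blk 39, set 7) → L1-HIT  vc=[21, 14, 55]
11: 0xec (blk 14, set 6) → VC-HIT  vc=[21, 62, 55]
12: 0x158 (blk 21, set 5) → VC-HIT  vc=[13, 62, 55]
13: 0x3eb (blk 62, set 6) → VC-HIT  vc=[13, 14, 55]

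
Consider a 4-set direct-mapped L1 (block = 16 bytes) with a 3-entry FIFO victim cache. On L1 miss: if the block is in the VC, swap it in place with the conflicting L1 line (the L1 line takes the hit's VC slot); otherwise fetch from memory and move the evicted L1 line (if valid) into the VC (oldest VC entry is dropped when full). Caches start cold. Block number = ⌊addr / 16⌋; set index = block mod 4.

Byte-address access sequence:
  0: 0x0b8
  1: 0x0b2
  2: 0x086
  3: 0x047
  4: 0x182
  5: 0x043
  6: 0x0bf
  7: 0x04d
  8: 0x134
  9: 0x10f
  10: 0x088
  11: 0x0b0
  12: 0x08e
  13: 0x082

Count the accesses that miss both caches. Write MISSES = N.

MISSES = 7

#0 0xb8→b11/s3 MISS; vc=[]
#1 0xb2→b11/s3 L1-HIT; vc=[]
#2 0x86→b8/s0 MISS; vc=[]
#3 0x47→b4/s0 MISS; vc=[8]
#4 0x182→b24/s0 MISS; vc=[8,4]
#5 0x43→b4/s0 VC-HIT; vc=[8,24]
#6 0xbf→b11/s3 L1-HIT; vc=[8,24]
#7 0x4d→b4/s0 L1-HIT; vc=[8,24]
#8 0x134→b19/s3 MISS; vc=[8,24,11]
#9 0x10f→b16/s0 MISS; vc=[24,11,4]
#10 0x88→b8/s0 MISS; vc=[11,4,16]
#11 0xb0→b11/s3 VC-HIT; vc=[19,4,16]
#12 0x8e→b8/s0 L1-HIT; vc=[19,4,16]
#13 0x82→b8/s0 L1-HIT; vc=[19,4,16]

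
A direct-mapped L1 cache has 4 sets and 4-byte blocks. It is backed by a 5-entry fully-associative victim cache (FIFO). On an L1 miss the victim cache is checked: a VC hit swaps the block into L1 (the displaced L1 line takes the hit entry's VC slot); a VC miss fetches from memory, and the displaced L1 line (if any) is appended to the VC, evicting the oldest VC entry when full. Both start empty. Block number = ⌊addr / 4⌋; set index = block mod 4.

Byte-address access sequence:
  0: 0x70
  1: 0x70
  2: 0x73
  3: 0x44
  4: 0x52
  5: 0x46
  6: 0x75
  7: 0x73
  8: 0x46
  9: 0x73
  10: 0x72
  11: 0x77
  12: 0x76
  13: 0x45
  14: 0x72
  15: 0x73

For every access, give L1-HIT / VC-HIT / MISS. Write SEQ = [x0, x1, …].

#0 0x70→b28/s0 MISS; vc=[]
#1 0x70→b28/s0 L1-HIT; vc=[]
#2 0x73→b28/s0 L1-HIT; vc=[]
#3 0x44→b17/s1 MISS; vc=[]
#4 0x52→b20/s0 MISS; vc=[28]
#5 0x46→b17/s1 L1-HIT; vc=[28]
#6 0x75→b29/s1 MISS; vc=[28,17]
#7 0x73→b28/s0 VC-HIT; vc=[20,17]
#8 0x46→b17/s1 VC-HIT; vc=[20,29]
#9 0x73→b28/s0 L1-HIT; vc=[20,29]
#10 0x72→b28/s0 L1-HIT; vc=[20,29]
#11 0x77→b29/s1 VC-HIT; vc=[20,17]
#12 0x76→b29/s1 L1-HIT; vc=[20,17]
#13 0x45→b17/s1 VC-HIT; vc=[20,29]
#14 0x72→b28/s0 L1-HIT; vc=[20,29]
#15 0x73→b28/s0 L1-HIT; vc=[20,29]

SEQ = [MISS, L1-HIT, L1-HIT, MISS, MISS, L1-HIT, MISS, VC-HIT, VC-HIT, L1-HIT, L1-HIT, VC-HIT, L1-HIT, VC-HIT, L1-HIT, L1-HIT]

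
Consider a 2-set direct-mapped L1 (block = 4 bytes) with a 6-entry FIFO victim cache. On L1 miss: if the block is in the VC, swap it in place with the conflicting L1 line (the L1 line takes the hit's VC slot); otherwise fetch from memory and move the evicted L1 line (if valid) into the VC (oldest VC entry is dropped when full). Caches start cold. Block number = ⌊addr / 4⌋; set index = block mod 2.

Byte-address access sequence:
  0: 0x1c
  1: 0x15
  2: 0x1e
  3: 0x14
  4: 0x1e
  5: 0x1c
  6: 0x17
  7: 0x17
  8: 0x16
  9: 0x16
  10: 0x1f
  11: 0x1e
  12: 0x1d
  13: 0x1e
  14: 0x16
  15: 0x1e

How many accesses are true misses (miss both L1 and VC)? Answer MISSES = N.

  [0] addr=0x1c blk=7 s=1: MISS | VC []
  [1] addr=0x15 blk=5 s=1: MISS | VC [7]
  [2] addr=0x1e blk=7 s=1: VC-HIT | VC [5]
  [3] addr=0x14 blk=5 s=1: VC-HIT | VC [7]
  [4] addr=0x1e blk=7 s=1: VC-HIT | VC [5]
  [5] addr=0x1c blk=7 s=1: L1-HIT | VC [5]
  [6] addr=0x17 blk=5 s=1: VC-HIT | VC [7]
  [7] addr=0x17 blk=5 s=1: L1-HIT | VC [7]
  [8] addr=0x16 blk=5 s=1: L1-HIT | VC [7]
  [9] addr=0x16 blk=5 s=1: L1-HIT | VC [7]
  [10] addr=0x1f blk=7 s=1: VC-HIT | VC [5]
  [11] addr=0x1e blk=7 s=1: L1-HIT | VC [5]
  [12] addr=0x1d blk=7 s=1: L1-HIT | VC [5]
  [13] addr=0x1e blk=7 s=1: L1-HIT | VC [5]
  [14] addr=0x16 blk=5 s=1: VC-HIT | VC [7]
  [15] addr=0x1e blk=7 s=1: VC-HIT | VC [5]

MISSES = 2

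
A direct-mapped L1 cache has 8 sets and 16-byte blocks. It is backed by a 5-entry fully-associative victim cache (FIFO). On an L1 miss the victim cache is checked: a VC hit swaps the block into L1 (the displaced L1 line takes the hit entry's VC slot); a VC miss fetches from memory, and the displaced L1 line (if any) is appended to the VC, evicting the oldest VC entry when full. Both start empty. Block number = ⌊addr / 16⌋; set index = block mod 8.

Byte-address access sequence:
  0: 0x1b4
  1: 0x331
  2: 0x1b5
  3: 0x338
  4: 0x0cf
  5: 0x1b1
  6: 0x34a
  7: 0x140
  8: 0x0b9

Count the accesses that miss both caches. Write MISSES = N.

#0 0x1b4→b27/s3 MISS; vc=[]
#1 0x331→b51/s3 MISS; vc=[27]
#2 0x1b5→b27/s3 VC-HIT; vc=[51]
#3 0x338→b51/s3 VC-HIT; vc=[27]
#4 0xcf→b12/s4 MISS; vc=[27]
#5 0x1b1→b27/s3 VC-HIT; vc=[51]
#6 0x34a→b52/s4 MISS; vc=[51,12]
#7 0x140→b20/s4 MISS; vc=[51,12,52]
#8 0xb9→b11/s3 MISS; vc=[51,12,52,27]

MISSES = 6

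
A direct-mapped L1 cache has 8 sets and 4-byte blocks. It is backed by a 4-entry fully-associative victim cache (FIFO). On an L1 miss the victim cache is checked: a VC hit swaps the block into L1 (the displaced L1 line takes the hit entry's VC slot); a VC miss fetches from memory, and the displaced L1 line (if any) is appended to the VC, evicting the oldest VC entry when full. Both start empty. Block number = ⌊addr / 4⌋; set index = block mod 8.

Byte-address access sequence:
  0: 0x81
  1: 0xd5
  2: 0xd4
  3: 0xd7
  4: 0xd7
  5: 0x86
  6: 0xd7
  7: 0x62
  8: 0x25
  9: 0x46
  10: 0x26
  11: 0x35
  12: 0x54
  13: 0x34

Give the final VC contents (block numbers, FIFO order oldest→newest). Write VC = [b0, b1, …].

#0 0x81→b32/s0 MISS; vc=[]
#1 0xd5→b53/s5 MISS; vc=[]
#2 0xd4→b53/s5 L1-HIT; vc=[]
#3 0xd7→b53/s5 L1-HIT; vc=[]
#4 0xd7→b53/s5 L1-HIT; vc=[]
#5 0x86→b33/s1 MISS; vc=[]
#6 0xd7→b53/s5 L1-HIT; vc=[]
#7 0x62→b24/s0 MISS; vc=[32]
#8 0x25→b9/s1 MISS; vc=[32,33]
#9 0x46→b17/s1 MISS; vc=[32,33,9]
#10 0x26→b9/s1 VC-HIT; vc=[32,33,17]
#11 0x35→b13/s5 MISS; vc=[32,33,17,53]
#12 0x54→b21/s5 MISS; vc=[33,17,53,13]
#13 0x34→b13/s5 VC-HIT; vc=[33,17,53,21]

VC = [33, 17, 53, 21]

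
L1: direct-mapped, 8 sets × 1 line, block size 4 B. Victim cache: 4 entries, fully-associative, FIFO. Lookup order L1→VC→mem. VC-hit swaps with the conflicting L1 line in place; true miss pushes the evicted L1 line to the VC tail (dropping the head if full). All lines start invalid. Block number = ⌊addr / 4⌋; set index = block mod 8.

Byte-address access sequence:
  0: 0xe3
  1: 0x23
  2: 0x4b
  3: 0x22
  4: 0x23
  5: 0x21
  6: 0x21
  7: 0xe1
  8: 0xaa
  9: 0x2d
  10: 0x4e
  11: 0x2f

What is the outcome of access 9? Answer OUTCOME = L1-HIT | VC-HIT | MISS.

OUTCOME = MISS

#0 0xe3→b56/s0 MISS; vc=[]
#1 0x23→b8/s0 MISS; vc=[56]
#2 0x4b→b18/s2 MISS; vc=[56]
#3 0x22→b8/s0 L1-HIT; vc=[56]
#4 0x23→b8/s0 L1-HIT; vc=[56]
#5 0x21→b8/s0 L1-HIT; vc=[56]
#6 0x21→b8/s0 L1-HIT; vc=[56]
#7 0xe1→b56/s0 VC-HIT; vc=[8]
#8 0xaa→b42/s2 MISS; vc=[8,18]
#9 0x2d→b11/s3 MISS; vc=[8,18]
#10 0x4e→b19/s3 MISS; vc=[8,18,11]
#11 0x2f→b11/s3 VC-HIT; vc=[8,18,19]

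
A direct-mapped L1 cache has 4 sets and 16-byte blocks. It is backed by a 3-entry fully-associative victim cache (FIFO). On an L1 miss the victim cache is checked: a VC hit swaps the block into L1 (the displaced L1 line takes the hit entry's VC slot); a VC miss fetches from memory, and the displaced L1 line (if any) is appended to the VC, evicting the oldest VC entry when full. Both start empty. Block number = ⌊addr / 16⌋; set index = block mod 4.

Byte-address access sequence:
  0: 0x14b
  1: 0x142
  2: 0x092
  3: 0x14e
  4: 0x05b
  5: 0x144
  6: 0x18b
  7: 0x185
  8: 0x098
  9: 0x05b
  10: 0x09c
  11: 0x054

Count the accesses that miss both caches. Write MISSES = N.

#0 0x14b→b20/s0 MISS; vc=[]
#1 0x142→b20/s0 L1-HIT; vc=[]
#2 0x92→b9/s1 MISS; vc=[]
#3 0x14e→b20/s0 L1-HIT; vc=[]
#4 0x5b→b5/s1 MISS; vc=[9]
#5 0x144→b20/s0 L1-HIT; vc=[9]
#6 0x18b→b24/s0 MISS; vc=[9,20]
#7 0x185→b24/s0 L1-HIT; vc=[9,20]
#8 0x98→b9/s1 VC-HIT; vc=[5,20]
#9 0x5b→b5/s1 VC-HIT; vc=[9,20]
#10 0x9c→b9/s1 VC-HIT; vc=[5,20]
#11 0x54→b5/s1 VC-HIT; vc=[9,20]

MISSES = 4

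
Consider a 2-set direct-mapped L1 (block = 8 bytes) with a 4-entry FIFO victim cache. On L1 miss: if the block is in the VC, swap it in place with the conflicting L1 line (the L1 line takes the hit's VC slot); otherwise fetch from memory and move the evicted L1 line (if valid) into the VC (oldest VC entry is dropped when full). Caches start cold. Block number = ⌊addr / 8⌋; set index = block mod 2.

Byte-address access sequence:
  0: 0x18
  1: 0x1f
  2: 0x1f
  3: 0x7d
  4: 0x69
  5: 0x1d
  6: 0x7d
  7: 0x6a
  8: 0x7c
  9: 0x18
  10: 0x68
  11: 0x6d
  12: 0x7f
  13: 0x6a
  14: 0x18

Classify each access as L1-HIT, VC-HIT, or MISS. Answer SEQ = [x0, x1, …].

#0 0x18→b3/s1 MISS; vc=[]
#1 0x1f→b3/s1 L1-HIT; vc=[]
#2 0x1f→b3/s1 L1-HIT; vc=[]
#3 0x7d→b15/s1 MISS; vc=[3]
#4 0x69→b13/s1 MISS; vc=[3,15]
#5 0x1d→b3/s1 VC-HIT; vc=[13,15]
#6 0x7d→b15/s1 VC-HIT; vc=[13,3]
#7 0x6a→b13/s1 VC-HIT; vc=[15,3]
#8 0x7c→b15/s1 VC-HIT; vc=[13,3]
#9 0x18→b3/s1 VC-HIT; vc=[13,15]
#10 0x68→b13/s1 VC-HIT; vc=[3,15]
#11 0x6d→b13/s1 L1-HIT; vc=[3,15]
#12 0x7f→b15/s1 VC-HIT; vc=[3,13]
#13 0x6a→b13/s1 VC-HIT; vc=[3,15]
#14 0x18→b3/s1 VC-HIT; vc=[13,15]

SEQ = [MISS, L1-HIT, L1-HIT, MISS, MISS, VC-HIT, VC-HIT, VC-HIT, VC-HIT, VC-HIT, VC-HIT, L1-HIT, VC-HIT, VC-HIT, VC-HIT]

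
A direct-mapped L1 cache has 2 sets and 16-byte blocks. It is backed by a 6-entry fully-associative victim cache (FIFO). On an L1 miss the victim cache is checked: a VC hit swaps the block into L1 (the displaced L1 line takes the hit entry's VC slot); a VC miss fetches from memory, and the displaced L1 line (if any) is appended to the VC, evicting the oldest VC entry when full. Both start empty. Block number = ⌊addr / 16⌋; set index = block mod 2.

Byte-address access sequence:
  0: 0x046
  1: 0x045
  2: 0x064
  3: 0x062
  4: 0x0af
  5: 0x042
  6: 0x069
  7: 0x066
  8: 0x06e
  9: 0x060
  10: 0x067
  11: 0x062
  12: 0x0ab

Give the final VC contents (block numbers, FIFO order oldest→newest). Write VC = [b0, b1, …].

  [0] addr=0x46 blk=4 s=0: MISS | VC []
  [1] addr=0x45 blk=4 s=0: L1-HIT | VC []
  [2] addr=0x64 blk=6 s=0: MISS | VC [4]
  [3] addr=0x62 blk=6 s=0: L1-HIT | VC [4]
  [4] addr=0xaf blk=10 s=0: MISS | VC [4, 6]
  [5] addr=0x42 blk=4 s=0: VC-HIT | VC [10, 6]
  [6] addr=0x69 blk=6 s=0: VC-HIT | VC [10, 4]
  [7] addr=0x66 blk=6 s=0: L1-HIT | VC [10, 4]
  [8] addr=0x6e blk=6 s=0: L1-HIT | VC [10, 4]
  [9] addr=0x60 blk=6 s=0: L1-HIT | VC [10, 4]
  [10] addr=0x67 blk=6 s=0: L1-HIT | VC [10, 4]
  [11] addr=0x62 blk=6 s=0: L1-HIT | VC [10, 4]
  [12] addr=0xab blk=10 s=0: VC-HIT | VC [6, 4]

VC = [6, 4]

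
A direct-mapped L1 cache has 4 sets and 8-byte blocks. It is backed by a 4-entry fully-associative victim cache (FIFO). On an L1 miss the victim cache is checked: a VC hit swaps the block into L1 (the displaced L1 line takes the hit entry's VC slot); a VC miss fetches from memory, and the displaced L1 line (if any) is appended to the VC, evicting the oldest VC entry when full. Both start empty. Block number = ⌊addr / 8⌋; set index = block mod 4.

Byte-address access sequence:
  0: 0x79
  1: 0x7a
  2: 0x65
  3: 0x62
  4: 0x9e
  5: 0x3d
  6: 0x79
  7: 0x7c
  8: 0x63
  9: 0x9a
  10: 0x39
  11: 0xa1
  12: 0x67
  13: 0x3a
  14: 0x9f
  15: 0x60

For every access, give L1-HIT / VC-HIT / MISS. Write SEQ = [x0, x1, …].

SEQ = [MISS, L1-HIT, MISS, L1-HIT, MISS, MISS, VC-HIT, L1-HIT, L1-HIT, VC-HIT, VC-HIT, MISS, VC-HIT, L1-HIT, VC-HIT, L1-HIT]

  [0] addr=0x79 blk=15 s=3: MISS | VC []
  [1] addr=0x7a blk=15 s=3: L1-HIT | VC []
  [2] addr=0x65 blk=12 s=0: MISS | VC []
  [3] addr=0x62 blk=12 s=0: L1-HIT | VC []
  [4] addr=0x9e blk=19 s=3: MISS | VC [15]
  [5] addr=0x3d blk=7 s=3: MISS | VC [15, 19]
  [6] addr=0x79 blk=15 s=3: VC-HIT | VC [7, 19]
  [7] addr=0x7c blk=15 s=3: L1-HIT | VC [7, 19]
  [8] addr=0x63 blk=12 s=0: L1-HIT | VC [7, 19]
  [9] addr=0x9a blk=19 s=3: VC-HIT | VC [7, 15]
  [10] addr=0x39 blk=7 s=3: VC-HIT | VC [19, 15]
  [11] addr=0xa1 blk=20 s=0: MISS | VC [19, 15, 12]
  [12] addr=0x67 blk=12 s=0: VC-HIT | VC [19, 15, 20]
  [13] addr=0x3a blk=7 s=3: L1-HIT | VC [19, 15, 20]
  [14] addr=0x9f blk=19 s=3: VC-HIT | VC [7, 15, 20]
  [15] addr=0x60 blk=12 s=0: L1-HIT | VC [7, 15, 20]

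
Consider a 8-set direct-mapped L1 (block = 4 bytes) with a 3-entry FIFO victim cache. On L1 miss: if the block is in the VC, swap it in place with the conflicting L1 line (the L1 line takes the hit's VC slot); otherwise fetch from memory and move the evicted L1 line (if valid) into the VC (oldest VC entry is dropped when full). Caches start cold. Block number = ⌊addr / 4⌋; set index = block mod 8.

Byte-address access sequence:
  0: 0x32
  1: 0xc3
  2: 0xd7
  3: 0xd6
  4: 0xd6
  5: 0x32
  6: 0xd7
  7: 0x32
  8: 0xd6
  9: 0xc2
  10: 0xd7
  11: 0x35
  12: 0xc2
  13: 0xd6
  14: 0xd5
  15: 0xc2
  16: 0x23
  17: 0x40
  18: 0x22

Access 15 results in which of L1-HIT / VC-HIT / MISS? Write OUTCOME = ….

OUTCOME = L1-HIT

0: 0x32 (blk 12, set 4) → MISS  vc=[]
1: 0xc3 (blk 48, set 0) → MISS  vc=[]
2: 0xd7 (blk 53, set 5) → MISS  vc=[]
3: 0xd6 (blk 53, set 5) → L1-HIT  vc=[]
4: 0xd6 (blk 53, set 5) → L1-HIT  vc=[]
5: 0x32 (blk 12, set 4) → L1-HIT  vc=[]
6: 0xd7 (blk 53, set 5) → L1-HIT  vc=[]
7: 0x32 (blk 12, set 4) → L1-HIT  vc=[]
8: 0xd6 (blk 53, set 5) → L1-HIT  vc=[]
9: 0xc2 (blk 48, set 0) → L1-HIT  vc=[]
10: 0xd7 (blk 53, set 5) → L1-HIT  vc=[]
11: 0x35 (blk 13, set 5) → MISS  vc=[53]
12: 0xc2 (blk 48, set 0) → L1-HIT  vc=[53]
13: 0xd6 (blk 53, set 5) → VC-HIT  vc=[13]
14: 0xd5 (blk 53, set 5) → L1-HIT  vc=[13]
15: 0xc2 (blk 48, set 0) → L1-HIT  vc=[13]
16: 0x23 (blk 8, set 0) → MISS  vc=[13, 48]
17: 0x40 (blk 16, set 0) → MISS  vc=[13, 48, 8]
18: 0x22 (blk 8, set 0) → VC-HIT  vc=[13, 48, 16]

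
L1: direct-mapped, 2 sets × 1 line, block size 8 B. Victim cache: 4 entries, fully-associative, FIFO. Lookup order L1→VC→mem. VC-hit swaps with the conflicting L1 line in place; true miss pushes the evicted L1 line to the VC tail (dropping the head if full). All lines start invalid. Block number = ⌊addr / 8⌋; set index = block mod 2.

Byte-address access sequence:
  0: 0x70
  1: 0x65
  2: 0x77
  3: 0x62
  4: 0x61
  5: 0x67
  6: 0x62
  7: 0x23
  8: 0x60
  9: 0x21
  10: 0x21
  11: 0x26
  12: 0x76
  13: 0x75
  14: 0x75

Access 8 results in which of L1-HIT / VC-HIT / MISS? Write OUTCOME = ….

0: 0x70 (blk 14, set 0) → MISS  vc=[]
1: 0x65 (blk 12, set 0) → MISS  vc=[14]
2: 0x77 (blk 14, set 0) → VC-HIT  vc=[12]
3: 0x62 (blk 12, set 0) → VC-HIT  vc=[14]
4: 0x61 (blk 12, set 0) → L1-HIT  vc=[14]
5: 0x67 (blk 12, set 0) → L1-HIT  vc=[14]
6: 0x62 (blk 12, set 0) → L1-HIT  vc=[14]
7: 0x23 (blk 4, set 0) → MISS  vc=[14, 12]
8: 0x60 (blk 12, set 0) → VC-HIT  vc=[14, 4]
9: 0x21 (blk 4, set 0) → VC-HIT  vc=[14, 12]
10: 0x21 (blk 4, set 0) → L1-HIT  vc=[14, 12]
11: 0x26 (blk 4, set 0) → L1-HIT  vc=[14, 12]
12: 0x76 (blk 14, set 0) → VC-HIT  vc=[4, 12]
13: 0x75 (blk 14, set 0) → L1-HIT  vc=[4, 12]
14: 0x75 (blk 14, set 0) → L1-HIT  vc=[4, 12]

OUTCOME = VC-HIT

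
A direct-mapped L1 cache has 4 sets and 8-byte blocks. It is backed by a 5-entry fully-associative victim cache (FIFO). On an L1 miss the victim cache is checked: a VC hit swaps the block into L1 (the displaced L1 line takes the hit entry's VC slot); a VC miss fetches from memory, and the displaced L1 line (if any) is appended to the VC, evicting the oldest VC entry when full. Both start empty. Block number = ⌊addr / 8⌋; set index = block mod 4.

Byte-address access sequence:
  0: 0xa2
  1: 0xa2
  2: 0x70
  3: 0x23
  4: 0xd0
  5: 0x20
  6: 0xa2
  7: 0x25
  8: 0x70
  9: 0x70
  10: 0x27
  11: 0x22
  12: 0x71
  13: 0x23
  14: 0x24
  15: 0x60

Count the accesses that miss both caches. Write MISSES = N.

MISSES = 5

#0 0xa2→b20/s0 MISS; vc=[]
#1 0xa2→b20/s0 L1-HIT; vc=[]
#2 0x70→b14/s2 MISS; vc=[]
#3 0x23→b4/s0 MISS; vc=[20]
#4 0xd0→b26/s2 MISS; vc=[20,14]
#5 0x20→b4/s0 L1-HIT; vc=[20,14]
#6 0xa2→b20/s0 VC-HIT; vc=[4,14]
#7 0x25→b4/s0 VC-HIT; vc=[20,14]
#8 0x70→b14/s2 VC-HIT; vc=[20,26]
#9 0x70→b14/s2 L1-HIT; vc=[20,26]
#10 0x27→b4/s0 L1-HIT; vc=[20,26]
#11 0x22→b4/s0 L1-HIT; vc=[20,26]
#12 0x71→b14/s2 L1-HIT; vc=[20,26]
#13 0x23→b4/s0 L1-HIT; vc=[20,26]
#14 0x24→b4/s0 L1-HIT; vc=[20,26]
#15 0x60→b12/s0 MISS; vc=[20,26,4]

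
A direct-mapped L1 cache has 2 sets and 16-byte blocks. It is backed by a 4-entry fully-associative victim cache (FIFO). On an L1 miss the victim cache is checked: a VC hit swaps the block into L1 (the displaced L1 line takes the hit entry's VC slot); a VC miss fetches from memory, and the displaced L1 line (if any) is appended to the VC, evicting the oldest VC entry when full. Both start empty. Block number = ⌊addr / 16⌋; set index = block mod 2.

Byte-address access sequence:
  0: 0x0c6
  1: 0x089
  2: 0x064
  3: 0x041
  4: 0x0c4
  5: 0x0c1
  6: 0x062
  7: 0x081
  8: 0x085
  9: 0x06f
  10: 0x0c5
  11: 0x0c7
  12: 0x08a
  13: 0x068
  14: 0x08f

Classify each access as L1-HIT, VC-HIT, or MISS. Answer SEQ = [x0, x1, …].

SEQ = [MISS, MISS, MISS, MISS, VC-HIT, L1-HIT, VC-HIT, VC-HIT, L1-HIT, VC-HIT, VC-HIT, L1-HIT, VC-HIT, VC-HIT, VC-HIT]

#0 0xc6→b12/s0 MISS; vc=[]
#1 0x89→b8/s0 MISS; vc=[12]
#2 0x64→b6/s0 MISS; vc=[12,8]
#3 0x41→b4/s0 MISS; vc=[12,8,6]
#4 0xc4→b12/s0 VC-HIT; vc=[4,8,6]
#5 0xc1→b12/s0 L1-HIT; vc=[4,8,6]
#6 0x62→b6/s0 VC-HIT; vc=[4,8,12]
#7 0x81→b8/s0 VC-HIT; vc=[4,6,12]
#8 0x85→b8/s0 L1-HIT; vc=[4,6,12]
#9 0x6f→b6/s0 VC-HIT; vc=[4,8,12]
#10 0xc5→b12/s0 VC-HIT; vc=[4,8,6]
#11 0xc7→b12/s0 L1-HIT; vc=[4,8,6]
#12 0x8a→b8/s0 VC-HIT; vc=[4,12,6]
#13 0x68→b6/s0 VC-HIT; vc=[4,12,8]
#14 0x8f→b8/s0 VC-HIT; vc=[4,12,6]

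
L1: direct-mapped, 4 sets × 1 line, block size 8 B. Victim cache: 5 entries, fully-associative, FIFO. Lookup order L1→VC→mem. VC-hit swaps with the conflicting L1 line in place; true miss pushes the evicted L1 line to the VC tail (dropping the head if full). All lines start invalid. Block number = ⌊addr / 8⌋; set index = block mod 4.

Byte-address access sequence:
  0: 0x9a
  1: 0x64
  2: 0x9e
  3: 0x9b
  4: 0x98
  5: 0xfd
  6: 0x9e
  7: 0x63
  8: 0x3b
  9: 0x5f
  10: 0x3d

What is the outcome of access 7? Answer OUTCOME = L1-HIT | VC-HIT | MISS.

OUTCOME = L1-HIT

#0 0x9a→b19/s3 MISS; vc=[]
#1 0x64→b12/s0 MISS; vc=[]
#2 0x9e→b19/s3 L1-HIT; vc=[]
#3 0x9b→b19/s3 L1-HIT; vc=[]
#4 0x98→b19/s3 L1-HIT; vc=[]
#5 0xfd→b31/s3 MISS; vc=[19]
#6 0x9e→b19/s3 VC-HIT; vc=[31]
#7 0x63→b12/s0 L1-HIT; vc=[31]
#8 0x3b→b7/s3 MISS; vc=[31,19]
#9 0x5f→b11/s3 MISS; vc=[31,19,7]
#10 0x3d→b7/s3 VC-HIT; vc=[31,19,11]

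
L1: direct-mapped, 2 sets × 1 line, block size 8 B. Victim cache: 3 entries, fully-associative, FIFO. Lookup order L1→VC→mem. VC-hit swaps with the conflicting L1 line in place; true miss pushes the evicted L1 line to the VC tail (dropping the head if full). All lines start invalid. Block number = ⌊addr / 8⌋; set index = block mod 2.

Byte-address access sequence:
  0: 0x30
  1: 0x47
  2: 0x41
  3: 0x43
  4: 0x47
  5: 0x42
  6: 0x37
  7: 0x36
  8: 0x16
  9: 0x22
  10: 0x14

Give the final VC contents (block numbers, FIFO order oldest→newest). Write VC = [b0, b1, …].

0: 0x30 (blk 6, set 0) → MISS  vc=[]
1: 0x47 (blk 8, set 0) → MISS  vc=[6]
2: 0x41 (blk 8, set 0) → L1-HIT  vc=[6]
3: 0x43 (blk 8, set 0) → L1-HIT  vc=[6]
4: 0x47 (blk 8, set 0) → L1-HIT  vc=[6]
5: 0x42 (blk 8, set 0) → L1-HIT  vc=[6]
6: 0x37 (blk 6, set 0) → VC-HIT  vc=[8]
7: 0x36 (blk 6, set 0) → L1-HIT  vc=[8]
8: 0x16 (blk 2, set 0) → MISS  vc=[8, 6]
9: 0x22 (blk 4, set 0) → MISS  vc=[8, 6, 2]
10: 0x14 (blk 2, set 0) → VC-HIT  vc=[8, 6, 4]

VC = [8, 6, 4]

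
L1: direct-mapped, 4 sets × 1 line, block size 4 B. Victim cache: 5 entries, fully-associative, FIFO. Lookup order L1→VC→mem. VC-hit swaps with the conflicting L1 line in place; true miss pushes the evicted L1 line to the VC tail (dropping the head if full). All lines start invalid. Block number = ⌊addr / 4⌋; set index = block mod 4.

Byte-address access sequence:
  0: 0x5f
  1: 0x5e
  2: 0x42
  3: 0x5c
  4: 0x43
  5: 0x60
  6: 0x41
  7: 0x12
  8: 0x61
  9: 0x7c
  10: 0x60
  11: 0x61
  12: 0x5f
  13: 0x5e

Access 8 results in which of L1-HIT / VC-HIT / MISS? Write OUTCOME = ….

#0 0x5f→b23/s3 MISS; vc=[]
#1 0x5e→b23/s3 L1-HIT; vc=[]
#2 0x42→b16/s0 MISS; vc=[]
#3 0x5c→b23/s3 L1-HIT; vc=[]
#4 0x43→b16/s0 L1-HIT; vc=[]
#5 0x60→b24/s0 MISS; vc=[16]
#6 0x41→b16/s0 VC-HIT; vc=[24]
#7 0x12→b4/s0 MISS; vc=[24,16]
#8 0x61→b24/s0 VC-HIT; vc=[4,16]
#9 0x7c→b31/s3 MISS; vc=[4,16,23]
#10 0x60→b24/s0 L1-HIT; vc=[4,16,23]
#11 0x61→b24/s0 L1-HIT; vc=[4,16,23]
#12 0x5f→b23/s3 VC-HIT; vc=[4,16,31]
#13 0x5e→b23/s3 L1-HIT; vc=[4,16,31]

OUTCOME = VC-HIT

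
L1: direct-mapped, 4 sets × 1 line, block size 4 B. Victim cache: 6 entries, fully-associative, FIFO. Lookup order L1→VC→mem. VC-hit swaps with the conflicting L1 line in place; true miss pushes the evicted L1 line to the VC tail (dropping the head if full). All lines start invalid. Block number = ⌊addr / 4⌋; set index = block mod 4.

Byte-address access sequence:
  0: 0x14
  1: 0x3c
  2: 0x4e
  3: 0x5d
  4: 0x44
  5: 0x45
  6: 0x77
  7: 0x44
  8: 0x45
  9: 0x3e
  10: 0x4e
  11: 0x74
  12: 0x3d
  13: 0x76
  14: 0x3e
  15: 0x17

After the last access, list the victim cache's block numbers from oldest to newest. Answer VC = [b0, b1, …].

#0 0x14→b5/s1 MISS; vc=[]
#1 0x3c→b15/s3 MISS; vc=[]
#2 0x4e→b19/s3 MISS; vc=[15]
#3 0x5d→b23/s3 MISS; vc=[15,19]
#4 0x44→b17/s1 MISS; vc=[15,19,5]
#5 0x45→b17/s1 L1-HIT; vc=[15,19,5]
#6 0x77→b29/s1 MISS; vc=[15,19,5,17]
#7 0x44→b17/s1 VC-HIT; vc=[15,19,5,29]
#8 0x45→b17/s1 L1-HIT; vc=[15,19,5,29]
#9 0x3e→b15/s3 VC-HIT; vc=[23,19,5,29]
#10 0x4e→b19/s3 VC-HIT; vc=[23,15,5,29]
#11 0x74→b29/s1 VC-HIT; vc=[23,15,5,17]
#12 0x3d→b15/s3 VC-HIT; vc=[23,19,5,17]
#13 0x76→b29/s1 L1-HIT; vc=[23,19,5,17]
#14 0x3e→b15/s3 L1-HIT; vc=[23,19,5,17]
#15 0x17→b5/s1 VC-HIT; vc=[23,19,29,17]

VC = [23, 19, 29, 17]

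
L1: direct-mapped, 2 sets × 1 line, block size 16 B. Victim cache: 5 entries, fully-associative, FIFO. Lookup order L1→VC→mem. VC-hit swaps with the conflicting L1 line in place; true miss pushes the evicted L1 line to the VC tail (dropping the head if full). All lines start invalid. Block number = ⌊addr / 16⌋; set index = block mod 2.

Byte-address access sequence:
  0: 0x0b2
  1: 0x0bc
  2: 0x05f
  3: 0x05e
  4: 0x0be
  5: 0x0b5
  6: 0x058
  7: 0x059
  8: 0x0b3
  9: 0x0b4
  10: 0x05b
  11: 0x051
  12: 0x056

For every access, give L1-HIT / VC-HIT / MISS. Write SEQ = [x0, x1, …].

  [0] addr=0xb2 blk=11 s=1: MISS | VC []
  [1] addr=0xbc blk=11 s=1: L1-HIT | VC []
  [2] addr=0x5f blk=5 s=1: MISS | VC [11]
  [3] addr=0x5e blk=5 s=1: L1-HIT | VC [11]
  [4] addr=0xbe blk=11 s=1: VC-HIT | VC [5]
  [5] addr=0xb5 blk=11 s=1: L1-HIT | VC [5]
  [6] addr=0x58 blk=5 s=1: VC-HIT | VC [11]
  [7] addr=0x59 blk=5 s=1: L1-HIT | VC [11]
  [8] addr=0xb3 blk=11 s=1: VC-HIT | VC [5]
  [9] addr=0xb4 blk=11 s=1: L1-HIT | VC [5]
  [10] addr=0x5b blk=5 s=1: VC-HIT | VC [11]
  [11] addr=0x51 blk=5 s=1: L1-HIT | VC [11]
  [12] addr=0x56 blk=5 s=1: L1-HIT | VC [11]

SEQ = [MISS, L1-HIT, MISS, L1-HIT, VC-HIT, L1-HIT, VC-HIT, L1-HIT, VC-HIT, L1-HIT, VC-HIT, L1-HIT, L1-HIT]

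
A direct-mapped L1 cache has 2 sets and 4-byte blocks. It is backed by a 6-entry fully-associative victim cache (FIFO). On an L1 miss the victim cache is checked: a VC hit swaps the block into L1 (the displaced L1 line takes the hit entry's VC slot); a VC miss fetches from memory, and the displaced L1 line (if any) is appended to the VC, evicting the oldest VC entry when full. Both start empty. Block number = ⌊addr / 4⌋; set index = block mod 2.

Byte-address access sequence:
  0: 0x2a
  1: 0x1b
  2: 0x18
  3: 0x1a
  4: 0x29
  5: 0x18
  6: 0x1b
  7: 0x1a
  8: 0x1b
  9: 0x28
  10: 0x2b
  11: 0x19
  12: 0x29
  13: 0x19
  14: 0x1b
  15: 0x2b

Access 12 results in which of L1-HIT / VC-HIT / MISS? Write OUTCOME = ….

  [0] addr=0x2a blk=10 s=0: MISS | VC []
  [1] addr=0x1b blk=6 s=0: MISS | VC [10]
  [2] addr=0x18 blk=6 s=0: L1-HIT | VC [10]
  [3] addr=0x1a blk=6 s=0: L1-HIT | VC [10]
  [4] addr=0x29 blk=10 s=0: VC-HIT | VC [6]
  [5] addr=0x18 blk=6 s=0: VC-HIT | VC [10]
  [6] addr=0x1b blk=6 s=0: L1-HIT | VC [10]
  [7] addr=0x1a blk=6 s=0: L1-HIT | VC [10]
  [8] addr=0x1b blk=6 s=0: L1-HIT | VC [10]
  [9] addr=0x28 blk=10 s=0: VC-HIT | VC [6]
  [10] addr=0x2b blk=10 s=0: L1-HIT | VC [6]
  [11] addr=0x19 blk=6 s=0: VC-HIT | VC [10]
  [12] addr=0x29 blk=10 s=0: VC-HIT | VC [6]
  [13] addr=0x19 blk=6 s=0: VC-HIT | VC [10]
  [14] addr=0x1b blk=6 s=0: L1-HIT | VC [10]
  [15] addr=0x2b blk=10 s=0: VC-HIT | VC [6]

OUTCOME = VC-HIT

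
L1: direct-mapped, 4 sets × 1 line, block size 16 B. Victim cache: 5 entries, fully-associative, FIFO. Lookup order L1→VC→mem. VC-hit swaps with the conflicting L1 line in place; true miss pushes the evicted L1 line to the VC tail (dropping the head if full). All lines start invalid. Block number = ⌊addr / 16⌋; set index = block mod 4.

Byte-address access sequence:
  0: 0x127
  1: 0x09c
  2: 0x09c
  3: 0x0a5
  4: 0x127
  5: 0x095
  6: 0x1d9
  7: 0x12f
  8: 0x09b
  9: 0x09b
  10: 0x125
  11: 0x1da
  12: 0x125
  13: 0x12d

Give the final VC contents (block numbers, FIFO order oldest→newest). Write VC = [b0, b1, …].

#0 0x127→b18/s2 MISS; vc=[]
#1 0x9c→b9/s1 MISS; vc=[]
#2 0x9c→b9/s1 L1-HIT; vc=[]
#3 0xa5→b10/s2 MISS; vc=[18]
#4 0x127→b18/s2 VC-HIT; vc=[10]
#5 0x95→b9/s1 L1-HIT; vc=[10]
#6 0x1d9→b29/s1 MISS; vc=[10,9]
#7 0x12f→b18/s2 L1-HIT; vc=[10,9]
#8 0x9b→b9/s1 VC-HIT; vc=[10,29]
#9 0x9b→b9/s1 L1-HIT; vc=[10,29]
#10 0x125→b18/s2 L1-HIT; vc=[10,29]
#11 0x1da→b29/s1 VC-HIT; vc=[10,9]
#12 0x125→b18/s2 L1-HIT; vc=[10,9]
#13 0x12d→b18/s2 L1-HIT; vc=[10,9]

VC = [10, 9]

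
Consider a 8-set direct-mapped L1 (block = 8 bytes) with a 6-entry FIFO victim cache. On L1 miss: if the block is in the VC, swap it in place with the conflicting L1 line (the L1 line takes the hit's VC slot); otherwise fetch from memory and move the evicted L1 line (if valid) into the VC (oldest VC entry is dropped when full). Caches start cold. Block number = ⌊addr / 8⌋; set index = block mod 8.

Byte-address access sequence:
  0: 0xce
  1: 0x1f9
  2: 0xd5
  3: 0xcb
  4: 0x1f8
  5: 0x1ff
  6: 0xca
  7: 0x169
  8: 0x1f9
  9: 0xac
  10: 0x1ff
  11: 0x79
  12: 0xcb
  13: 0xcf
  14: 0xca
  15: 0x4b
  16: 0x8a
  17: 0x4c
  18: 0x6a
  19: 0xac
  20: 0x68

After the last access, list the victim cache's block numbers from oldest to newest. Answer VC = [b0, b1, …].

VC = [45, 63, 25, 17, 21]

  [0] addr=0xce blk=25 s=1: MISS | VC []
  [1] addr=0x1f9 blk=63 s=7: MISS | VC []
  [2] addr=0xd5 blk=26 s=2: MISS | VC []
  [3] addr=0xcb blk=25 s=1: L1-HIT | VC []
  [4] addr=0x1f8 blk=63 s=7: L1-HIT | VC []
  [5] addr=0x1ff blk=63 s=7: L1-HIT | VC []
  [6] addr=0xca blk=25 s=1: L1-HIT | VC []
  [7] addr=0x169 blk=45 s=5: MISS | VC []
  [8] addr=0x1f9 blk=63 s=7: L1-HIT | VC []
  [9] addr=0xac blk=21 s=5: MISS | VC [45]
  [10] addr=0x1ff blk=63 s=7: L1-HIT | VC [45]
  [11] addr=0x79 blk=15 s=7: MISS | VC [45, 63]
  [12] addr=0xcb blk=25 s=1: L1-HIT | VC [45, 63]
  [13] addr=0xcf blk=25 s=1: L1-HIT | VC [45, 63]
  [14] addr=0xca blk=25 s=1: L1-HIT | VC [45, 63]
  [15] addr=0x4b blk=9 s=1: MISS | VC [45, 63, 25]
  [16] addr=0x8a blk=17 s=1: MISS | VC [45, 63, 25, 9]
  [17] addr=0x4c blk=9 s=1: VC-HIT | VC [45, 63, 25, 17]
  [18] addr=0x6a blk=13 s=5: MISS | VC [45, 63, 25, 17, 21]
  [19] addr=0xac blk=21 s=5: VC-HIT | VC [45, 63, 25, 17, 13]
  [20] addr=0x68 blk=13 s=5: VC-HIT | VC [45, 63, 25, 17, 21]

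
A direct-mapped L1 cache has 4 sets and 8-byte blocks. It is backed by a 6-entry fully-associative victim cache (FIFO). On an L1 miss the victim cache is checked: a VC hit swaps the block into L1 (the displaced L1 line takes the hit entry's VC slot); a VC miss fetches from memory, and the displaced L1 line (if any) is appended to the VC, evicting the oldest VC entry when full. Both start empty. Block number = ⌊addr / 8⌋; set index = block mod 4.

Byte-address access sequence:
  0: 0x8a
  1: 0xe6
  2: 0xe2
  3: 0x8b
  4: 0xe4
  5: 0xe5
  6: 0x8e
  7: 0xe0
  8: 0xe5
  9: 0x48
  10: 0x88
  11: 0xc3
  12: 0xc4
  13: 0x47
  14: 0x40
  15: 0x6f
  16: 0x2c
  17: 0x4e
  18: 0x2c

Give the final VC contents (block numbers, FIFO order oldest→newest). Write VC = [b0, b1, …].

  [0] addr=0x8a blk=17 s=1: MISS | VC []
  [1] addr=0xe6 blk=28 s=0: MISS | VC []
  [2] addr=0xe2 blk=28 s=0: L1-HIT | VC []
  [3] addr=0x8b blk=17 s=1: L1-HIT | VC []
  [4] addr=0xe4 blk=28 s=0: L1-HIT | VC []
  [5] addr=0xe5 blk=28 s=0: L1-HIT | VC []
  [6] addr=0x8e blk=17 s=1: L1-HIT | VC []
  [7] addr=0xe0 blk=28 s=0: L1-HIT | VC []
  [8] addr=0xe5 blk=28 s=0: L1-HIT | VC []
  [9] addr=0x48 blk=9 s=1: MISS | VC [17]
  [10] addr=0x88 blk=17 s=1: VC-HIT | VC [9]
  [11] addr=0xc3 blk=24 s=0: MISS | VC [9, 28]
  [12] addr=0xc4 blk=24 s=0: L1-HIT | VC [9, 28]
  [13] addr=0x47 blk=8 s=0: MISS | VC [9, 28, 24]
  [14] addr=0x40 blk=8 s=0: L1-HIT | VC [9, 28, 24]
  [15] addr=0x6f blk=13 s=1: MISS | VC [9, 28, 24, 17]
  [16] addr=0x2c blk=5 s=1: MISS | VC [9, 28, 24, 17, 13]
  [17] addr=0x4e blk=9 s=1: VC-HIT | VC [5, 28, 24, 17, 13]
  [18] addr=0x2c blk=5 s=1: VC-HIT | VC [9, 28, 24, 17, 13]

VC = [9, 28, 24, 17, 13]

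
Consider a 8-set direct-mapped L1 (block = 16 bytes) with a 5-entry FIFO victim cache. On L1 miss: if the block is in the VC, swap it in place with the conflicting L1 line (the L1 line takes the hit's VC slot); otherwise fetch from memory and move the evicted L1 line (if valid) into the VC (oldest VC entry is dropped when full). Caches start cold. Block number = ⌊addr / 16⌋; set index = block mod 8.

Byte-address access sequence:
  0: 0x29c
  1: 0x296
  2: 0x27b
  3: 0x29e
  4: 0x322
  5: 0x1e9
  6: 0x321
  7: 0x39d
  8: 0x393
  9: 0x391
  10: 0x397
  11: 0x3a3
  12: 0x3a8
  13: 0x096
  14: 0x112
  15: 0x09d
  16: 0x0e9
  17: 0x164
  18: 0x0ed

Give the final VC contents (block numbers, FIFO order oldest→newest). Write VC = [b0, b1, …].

VC = [50, 57, 17, 30, 22]

#0 0x29c→b41/s1 MISS; vc=[]
#1 0x296→b41/s1 L1-HIT; vc=[]
#2 0x27b→b39/s7 MISS; vc=[]
#3 0x29e→b41/s1 L1-HIT; vc=[]
#4 0x322→b50/s2 MISS; vc=[]
#5 0x1e9→b30/s6 MISS; vc=[]
#6 0x321→b50/s2 L1-HIT; vc=[]
#7 0x39d→b57/s1 MISS; vc=[41]
#8 0x393→b57/s1 L1-HIT; vc=[41]
#9 0x391→b57/s1 L1-HIT; vc=[41]
#10 0x397→b57/s1 L1-HIT; vc=[41]
#11 0x3a3→b58/s2 MISS; vc=[41,50]
#12 0x3a8→b58/s2 L1-HIT; vc=[41,50]
#13 0x96→b9/s1 MISS; vc=[41,50,57]
#14 0x112→b17/s1 MISS; vc=[41,50,57,9]
#15 0x9d→b9/s1 VC-HIT; vc=[41,50,57,17]
#16 0xe9→b14/s6 MISS; vc=[41,50,57,17,30]
#17 0x164→b22/s6 MISS; vc=[50,57,17,30,14]
#18 0xed→b14/s6 VC-HIT; vc=[50,57,17,30,22]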